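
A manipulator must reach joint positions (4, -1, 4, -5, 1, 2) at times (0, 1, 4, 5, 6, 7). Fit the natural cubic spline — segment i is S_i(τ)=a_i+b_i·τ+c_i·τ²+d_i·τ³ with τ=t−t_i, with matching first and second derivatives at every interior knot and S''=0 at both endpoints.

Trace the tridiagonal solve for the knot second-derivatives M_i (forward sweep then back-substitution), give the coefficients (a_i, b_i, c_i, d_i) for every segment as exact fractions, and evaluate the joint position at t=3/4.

Δ: Δ0=-5, Δ1=5/3, Δ2=-9, Δ3=6, Δ4=1
row 1: diag=8, rhs=40; c'=3/8, d'=5
row 2: denom=8−3·3/8=55/8; d'=(-64−3·5)/(55/8)=-632/55
row 3: denom=4−1·8/55=212/55; d'=(90−1·-632/55)/(212/55)=2791/106
row 4: denom=4−1·55/212=793/212; d'=(-30−1·2791/106)/(793/212)=-11942/793
back: M4=-11942/793
back: M3=2791/106−55/212·-11942/793=23978/793
back: M2=-632/55−8/55·23978/793=-12600/793
back: M1=5−3/8·-12600/793=8690/793
M: M0=0, M1=8690/793, M2=-12600/793, M3=23978/793, M4=-11942/793, M5=0
seg 0: a=4, c=M0/2=0, d=(M1−M0)/(6·1)=4345/2379, b=Δ0−h0·(2M0+M1)/6=-16240/2379
seg 1: a=-1, c=M1/2=4345/793, d=(M2−M1)/(6·3)=-10645/7137, b=Δ1−h1·(2M1+M2)/6=-3205/2379
seg 2: a=4, c=M2/2=-6300/793, d=(M3−M2)/(6·1)=18289/2379, b=Δ2−h2·(2M2+M3)/6=-1600/183
seg 3: a=-5, c=M3/2=11989/793, d=(M4−M3)/(6·1)=-17960/2379, b=Δ3−h3·(2M3+M4)/6=-3733/2379
seg 4: a=1, c=M4/2=-5971/793, d=(M5−M4)/(6·1)=5971/2379, b=Δ4−h4·(2M4+M5)/6=14321/2379
t_q=3/4 → seg 0, τ=3/4; S=4+-16240/2379·τ+0·τ²+4345/2379·τ³=-17727/50752

  seg 0: a=4 b=-16240/2379 c=0 d=4345/2379
  seg 1: a=-1 b=-3205/2379 c=4345/793 d=-10645/7137
  seg 2: a=4 b=-1600/183 c=-6300/793 d=18289/2379
  seg 3: a=-5 b=-3733/2379 c=11989/793 d=-17960/2379
  seg 4: a=1 b=14321/2379 c=-5971/793 d=5971/2379
S(3/4) = -17727/50752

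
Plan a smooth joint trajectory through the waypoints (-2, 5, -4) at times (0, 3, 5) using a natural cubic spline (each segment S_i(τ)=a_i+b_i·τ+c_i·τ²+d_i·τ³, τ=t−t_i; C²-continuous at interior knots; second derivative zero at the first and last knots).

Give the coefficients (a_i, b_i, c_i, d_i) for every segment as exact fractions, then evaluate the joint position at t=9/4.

Δ: Δ0=7/3, Δ1=-9/2
row 1: diag=10, rhs=-41; c'=1/5, d'=-41/10
back: M1=-41/10
M: M0=0, M1=-41/10, M2=0
seg 0: a=-2, c=M0/2=0, d=(M1−M0)/(6·3)=-41/180, b=Δ0−h0·(2M0+M1)/6=263/60
seg 1: a=5, c=M1/2=-41/20, d=(M2−M1)/(6·2)=41/120, b=Δ1−h1·(2M1+M2)/6=-53/30
t_q=9/4 → seg 0, τ=9/4; S=-2+263/60·τ+0·τ²+-41/180·τ³=6743/1280

  seg 0: a=-2 b=263/60 c=0 d=-41/180
  seg 1: a=5 b=-53/30 c=-41/20 d=41/120
S(9/4) = 6743/1280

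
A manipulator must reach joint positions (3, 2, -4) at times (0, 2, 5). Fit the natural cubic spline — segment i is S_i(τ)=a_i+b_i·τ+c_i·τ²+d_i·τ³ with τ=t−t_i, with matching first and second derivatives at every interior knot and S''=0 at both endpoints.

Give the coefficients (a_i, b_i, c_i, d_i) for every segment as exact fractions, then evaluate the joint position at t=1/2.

Δ: Δ0=-1/2, Δ1=-2
row 1: diag=10, rhs=-9; c'=3/10, d'=-9/10
back: M1=-9/10
M: M0=0, M1=-9/10, M2=0
seg 0: a=3, c=M0/2=0, d=(M1−M0)/(6·2)=-3/40, b=Δ0−h0·(2M0+M1)/6=-1/5
seg 1: a=2, c=M1/2=-9/20, d=(M2−M1)/(6·3)=1/20, b=Δ1−h1·(2M1+M2)/6=-11/10
t_q=1/2 → seg 0, τ=1/2; S=3+-1/5·τ+0·τ²+-3/40·τ³=185/64

  seg 0: a=3 b=-1/5 c=0 d=-3/40
  seg 1: a=2 b=-11/10 c=-9/20 d=1/20
S(1/2) = 185/64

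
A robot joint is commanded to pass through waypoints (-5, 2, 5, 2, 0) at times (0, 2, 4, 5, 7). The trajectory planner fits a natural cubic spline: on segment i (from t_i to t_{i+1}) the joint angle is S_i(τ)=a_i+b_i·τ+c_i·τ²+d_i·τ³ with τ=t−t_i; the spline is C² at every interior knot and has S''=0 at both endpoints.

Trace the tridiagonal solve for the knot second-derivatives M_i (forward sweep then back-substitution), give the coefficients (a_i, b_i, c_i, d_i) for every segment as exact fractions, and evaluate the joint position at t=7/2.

Δ: Δ0=7/2, Δ1=3/2, Δ2=-3, Δ3=-1
row 1: diag=8, rhs=-12; c'=1/4, d'=-3/2
row 2: denom=6−2·1/4=11/2; d'=(-27−2·-3/2)/(11/2)=-48/11
row 3: denom=6−1·2/11=64/11; d'=(12−1·-48/11)/(64/11)=45/16
back: M3=45/16
back: M2=-48/11−2/11·45/16=-39/8
back: M1=-3/2−1/4·-39/8=-9/32
M: M0=0, M1=-9/32, M2=-39/8, M3=45/16, M4=0
seg 0: a=-5, c=M0/2=0, d=(M1−M0)/(6·2)=-3/128, b=Δ0−h0·(2M0+M1)/6=115/32
seg 1: a=2, c=M1/2=-9/64, d=(M2−M1)/(6·2)=-49/128, b=Δ1−h1·(2M1+M2)/6=53/16
seg 2: a=5, c=M2/2=-39/16, d=(M3−M2)/(6·1)=41/32, b=Δ2−h2·(2M2+M3)/6=-59/32
seg 3: a=2, c=M3/2=45/32, d=(M4−M3)/(6·2)=-15/64, b=Δ3−h3·(2M3+M4)/6=-23/8
t_q=7/2 → seg 1, τ=3/2; S=2+53/16·τ+-9/64·τ²+-49/128·τ³=5489/1024

  seg 0: a=-5 b=115/32 c=0 d=-3/128
  seg 1: a=2 b=53/16 c=-9/64 d=-49/128
  seg 2: a=5 b=-59/32 c=-39/16 d=41/32
  seg 3: a=2 b=-23/8 c=45/32 d=-15/64
S(7/2) = 5489/1024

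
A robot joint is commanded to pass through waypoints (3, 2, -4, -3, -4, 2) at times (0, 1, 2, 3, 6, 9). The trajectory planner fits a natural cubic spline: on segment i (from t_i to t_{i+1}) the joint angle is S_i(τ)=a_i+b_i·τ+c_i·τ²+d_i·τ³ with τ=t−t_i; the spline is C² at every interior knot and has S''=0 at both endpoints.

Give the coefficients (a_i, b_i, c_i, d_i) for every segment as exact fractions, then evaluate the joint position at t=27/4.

Δ: Δ0=-1, Δ1=-6, Δ2=1, Δ3=-1/3, Δ4=2
row 1: diag=4, rhs=-30; c'=1/4, d'=-15/2
row 2: denom=4−1·1/4=15/4; d'=(42−1·-15/2)/(15/4)=66/5
row 3: denom=8−1·4/15=116/15; d'=(-8−1·66/5)/(116/15)=-159/58
row 4: denom=12−3·45/116=1257/116; d'=(14−3·-159/58)/(1257/116)=2578/1257
back: M4=2578/1257
back: M3=-159/58−45/116·2578/1257=-1482/419
back: M2=66/5−4/15·-1482/419=5926/419
back: M1=-15/2−1/4·5926/419=-4624/419
M: M0=0, M1=-4624/419, M2=5926/419, M3=-1482/419, M4=2578/1257, M5=0
seg 0: a=3, c=M0/2=0, d=(M1−M0)/(6·1)=-2312/1257, b=Δ0−h0·(2M0+M1)/6=1055/1257
seg 1: a=2, c=M1/2=-2312/419, d=(M2−M1)/(6·1)=5275/1257, b=Δ1−h1·(2M1+M2)/6=-5881/1257
seg 2: a=-4, c=M2/2=2963/419, d=(M3−M2)/(6·1)=-3704/1257, b=Δ2−h2·(2M2+M3)/6=-3928/1257
seg 3: a=-3, c=M3/2=-741/419, d=(M4−M3)/(6·3)=3512/11313, b=Δ3−h3·(2M3+M4)/6=2738/1257
seg 4: a=-4, c=M4/2=1289/1257, d=(M5−M4)/(6·3)=-1289/11313, b=Δ4−h4·(2M4+M5)/6=-64/1257
t_q=27/4 → seg 4, τ=3/4; S=-4+-64/1257·τ+1289/1257·τ²+-1289/11313·τ³=-94109/26816

  seg 0: a=3 b=1055/1257 c=0 d=-2312/1257
  seg 1: a=2 b=-5881/1257 c=-2312/419 d=5275/1257
  seg 2: a=-4 b=-3928/1257 c=2963/419 d=-3704/1257
  seg 3: a=-3 b=2738/1257 c=-741/419 d=3512/11313
  seg 4: a=-4 b=-64/1257 c=1289/1257 d=-1289/11313
S(27/4) = -94109/26816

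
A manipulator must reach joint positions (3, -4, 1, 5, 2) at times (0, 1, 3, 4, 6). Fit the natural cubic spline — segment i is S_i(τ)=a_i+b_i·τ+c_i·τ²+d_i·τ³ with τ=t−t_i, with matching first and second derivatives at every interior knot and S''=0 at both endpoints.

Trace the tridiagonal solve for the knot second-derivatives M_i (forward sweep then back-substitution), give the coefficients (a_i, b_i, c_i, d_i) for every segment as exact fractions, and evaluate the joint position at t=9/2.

  seg 0: a=3 b=-3211/372 c=0 d=607/372
  seg 1: a=-4 b=-695/186 c=607/124 d=-661/744
  seg 2: a=1 b=482/93 c=-27/62 d=-139/186
  seg 3: a=5 b=385/186 c=-83/31 d=83/186
S(9/2) = 2689/496

Δ: Δ0=-7, Δ1=5/2, Δ2=4, Δ3=-3/2
row 1: diag=6, rhs=57; c'=1/3, d'=19/2
row 2: denom=6−2·1/3=16/3; d'=(9−2·19/2)/(16/3)=-15/8
row 3: denom=6−1·3/16=93/16; d'=(-33−1·-15/8)/(93/16)=-166/31
back: M3=-166/31
back: M2=-15/8−3/16·-166/31=-27/31
back: M1=19/2−1/3·-27/31=607/62
M: M0=0, M1=607/62, M2=-27/31, M3=-166/31, M4=0
seg 0: a=3, c=M0/2=0, d=(M1−M0)/(6·1)=607/372, b=Δ0−h0·(2M0+M1)/6=-3211/372
seg 1: a=-4, c=M1/2=607/124, d=(M2−M1)/(6·2)=-661/744, b=Δ1−h1·(2M1+M2)/6=-695/186
seg 2: a=1, c=M2/2=-27/62, d=(M3−M2)/(6·1)=-139/186, b=Δ2−h2·(2M2+M3)/6=482/93
seg 3: a=5, c=M3/2=-83/31, d=(M4−M3)/(6·2)=83/186, b=Δ3−h3·(2M3+M4)/6=385/186
t_q=9/2 → seg 3, τ=1/2; S=5+385/186·τ+-83/31·τ²+83/186·τ³=2689/496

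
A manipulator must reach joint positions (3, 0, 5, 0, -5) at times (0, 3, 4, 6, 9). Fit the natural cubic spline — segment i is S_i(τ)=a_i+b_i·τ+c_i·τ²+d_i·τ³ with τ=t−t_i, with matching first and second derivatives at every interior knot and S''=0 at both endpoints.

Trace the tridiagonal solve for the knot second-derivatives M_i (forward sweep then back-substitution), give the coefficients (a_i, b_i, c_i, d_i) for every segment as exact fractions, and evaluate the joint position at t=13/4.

  seg 0: a=3 b=-838/219 c=0 d=619/1971
  seg 1: a=0 b=1019/219 c=619/219 d=-181/73
  seg 2: a=5 b=628/219 c=-1010/219 d=563/584
  seg 3: a=0 b=-1757/438 c=1027/876 d=-1027/7884
S(13/4) = 6079/4672

Δ: Δ0=-1, Δ1=5, Δ2=-5/2, Δ3=-5/3
row 1: diag=8, rhs=36; c'=1/8, d'=9/2
row 2: denom=6−1·1/8=47/8; d'=(-45−1·9/2)/(47/8)=-396/47
row 3: denom=10−2·16/47=438/47; d'=(5−2·-396/47)/(438/47)=1027/438
back: M3=1027/438
back: M2=-396/47−16/47·1027/438=-2020/219
back: M1=9/2−1/8·-2020/219=1238/219
M: M0=0, M1=1238/219, M2=-2020/219, M3=1027/438, M4=0
seg 0: a=3, c=M0/2=0, d=(M1−M0)/(6·3)=619/1971, b=Δ0−h0·(2M0+M1)/6=-838/219
seg 1: a=0, c=M1/2=619/219, d=(M2−M1)/(6·1)=-181/73, b=Δ1−h1·(2M1+M2)/6=1019/219
seg 2: a=5, c=M2/2=-1010/219, d=(M3−M2)/(6·2)=563/584, b=Δ2−h2·(2M2+M3)/6=628/219
seg 3: a=0, c=M3/2=1027/876, d=(M4−M3)/(6·3)=-1027/7884, b=Δ3−h3·(2M3+M4)/6=-1757/438
t_q=13/4 → seg 1, τ=1/4; S=0+1019/219·τ+619/219·τ²+-181/73·τ³=6079/4672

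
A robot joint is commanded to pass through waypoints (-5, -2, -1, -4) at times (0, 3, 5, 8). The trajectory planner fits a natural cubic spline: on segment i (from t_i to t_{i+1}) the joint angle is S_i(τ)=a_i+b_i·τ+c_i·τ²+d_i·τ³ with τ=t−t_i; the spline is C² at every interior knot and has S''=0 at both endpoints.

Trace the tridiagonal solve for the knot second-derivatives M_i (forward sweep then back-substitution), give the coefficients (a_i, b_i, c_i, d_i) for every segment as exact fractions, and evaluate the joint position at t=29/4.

Δ: Δ0=1, Δ1=1/2, Δ2=-1
row 1: diag=10, rhs=-3; c'=1/5, d'=-3/10
row 2: denom=10−2·1/5=48/5; d'=(-9−2·-3/10)/(48/5)=-7/8
back: M2=-7/8
back: M1=-3/10−1/5·-7/8=-1/8
M: M0=0, M1=-1/8, M2=-7/8, M3=0
seg 0: a=-5, c=M0/2=0, d=(M1−M0)/(6·3)=-1/144, b=Δ0−h0·(2M0+M1)/6=17/16
seg 1: a=-2, c=M1/2=-1/16, d=(M2−M1)/(6·2)=-1/16, b=Δ1−h1·(2M1+M2)/6=7/8
seg 2: a=-1, c=M2/2=-7/16, d=(M3−M2)/(6·3)=7/144, b=Δ2−h2·(2M2+M3)/6=-1/8
t_q=29/4 → seg 2, τ=9/4; S=-1+-1/8·τ+-7/16·τ²+7/144·τ³=-3013/1024

  seg 0: a=-5 b=17/16 c=0 d=-1/144
  seg 1: a=-2 b=7/8 c=-1/16 d=-1/16
  seg 2: a=-1 b=-1/8 c=-7/16 d=7/144
S(29/4) = -3013/1024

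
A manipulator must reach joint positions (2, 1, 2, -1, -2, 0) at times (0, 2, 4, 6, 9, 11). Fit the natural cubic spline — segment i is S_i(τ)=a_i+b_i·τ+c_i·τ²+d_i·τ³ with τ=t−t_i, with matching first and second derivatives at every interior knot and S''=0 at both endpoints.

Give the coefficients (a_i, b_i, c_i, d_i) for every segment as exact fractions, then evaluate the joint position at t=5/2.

  seg 0: a=2 b=-7103/7710 c=0 d=406/3855
  seg 1: a=1 b=2641/7710 c=812/1285 d=-853/3084
  seg 2: a=2 b=-3461/7710 c=-2641/2570 d=3871/15420
  seg 3: a=-1 b=-11927/7710 c=123/257 d=-571/23130
  seg 4: a=-2 b=2537/3855 c=659/2570 d=-659/15420
S(5/2) = 53237/41120

Δ: Δ0=-1/2, Δ1=1/2, Δ2=-3/2, Δ3=-1/3, Δ4=1
row 1: diag=8, rhs=6; c'=1/4, d'=3/4
row 2: denom=8−2·1/4=15/2; d'=(-12−2·3/4)/(15/2)=-9/5
row 3: denom=10−2·4/15=142/15; d'=(7−2·-9/5)/(142/15)=159/142
row 4: denom=10−3·45/142=1285/142; d'=(8−3·159/142)/(1285/142)=659/1285
back: M4=659/1285
back: M3=159/142−45/142·659/1285=246/257
back: M2=-9/5−4/15·246/257=-2641/1285
back: M1=3/4−1/4·-2641/1285=1624/1285
M: M0=0, M1=1624/1285, M2=-2641/1285, M3=246/257, M4=659/1285, M5=0
seg 0: a=2, c=M0/2=0, d=(M1−M0)/(6·2)=406/3855, b=Δ0−h0·(2M0+M1)/6=-7103/7710
seg 1: a=1, c=M1/2=812/1285, d=(M2−M1)/(6·2)=-853/3084, b=Δ1−h1·(2M1+M2)/6=2641/7710
seg 2: a=2, c=M2/2=-2641/2570, d=(M3−M2)/(6·2)=3871/15420, b=Δ2−h2·(2M2+M3)/6=-3461/7710
seg 3: a=-1, c=M3/2=123/257, d=(M4−M3)/(6·3)=-571/23130, b=Δ3−h3·(2M3+M4)/6=-11927/7710
seg 4: a=-2, c=M4/2=659/2570, d=(M5−M4)/(6·2)=-659/15420, b=Δ4−h4·(2M4+M5)/6=2537/3855
t_q=5/2 → seg 1, τ=1/2; S=1+2641/7710·τ+812/1285·τ²+-853/3084·τ³=53237/41120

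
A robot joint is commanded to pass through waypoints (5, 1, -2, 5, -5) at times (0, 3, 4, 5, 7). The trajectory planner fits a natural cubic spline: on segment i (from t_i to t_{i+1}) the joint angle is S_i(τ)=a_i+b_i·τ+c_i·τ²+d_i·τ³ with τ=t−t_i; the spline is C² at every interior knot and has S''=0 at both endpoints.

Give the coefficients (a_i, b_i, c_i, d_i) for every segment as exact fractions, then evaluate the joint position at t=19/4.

Δ: Δ0=-4/3, Δ1=-3, Δ2=7, Δ3=-5
row 1: diag=8, rhs=-10; c'=1/8, d'=-5/4
row 2: denom=4−1·1/8=31/8; d'=(60−1·-5/4)/(31/8)=490/31
row 3: denom=6−1·8/31=178/31; d'=(-72−1·490/31)/(178/31)=-1361/89
back: M3=-1361/89
back: M2=490/31−8/31·-1361/89=1758/89
back: M1=-5/4−1/8·1758/89=-331/89
M: M0=0, M1=-331/89, M2=1758/89, M3=-1361/89, M4=0
seg 0: a=5, c=M0/2=0, d=(M1−M0)/(6·3)=-331/1602, b=Δ0−h0·(2M0+M1)/6=281/534
seg 1: a=1, c=M1/2=-331/178, d=(M2−M1)/(6·1)=2089/534, b=Δ1−h1·(2M1+M2)/6=-1349/267
seg 2: a=-2, c=M2/2=879/89, d=(M3−M2)/(6·1)=-3119/534, b=Δ2−h2·(2M2+M3)/6=1583/534
seg 3: a=5, c=M3/2=-1361/178, d=(M4−M3)/(6·2)=1361/1068, b=Δ3−h3·(2M3+M4)/6=1387/267
t_q=19/4 → seg 2, τ=3/4; S=-2+1583/534·τ+879/89·τ²+-3119/534·τ³=37761/11392

  seg 0: a=5 b=281/534 c=0 d=-331/1602
  seg 1: a=1 b=-1349/267 c=-331/178 d=2089/534
  seg 2: a=-2 b=1583/534 c=879/89 d=-3119/534
  seg 3: a=5 b=1387/267 c=-1361/178 d=1361/1068
S(19/4) = 37761/11392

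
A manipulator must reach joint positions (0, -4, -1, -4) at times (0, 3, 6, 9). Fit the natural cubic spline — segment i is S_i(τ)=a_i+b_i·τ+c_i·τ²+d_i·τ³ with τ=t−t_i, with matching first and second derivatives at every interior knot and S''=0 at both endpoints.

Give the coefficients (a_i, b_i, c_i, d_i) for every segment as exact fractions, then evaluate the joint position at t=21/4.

  seg 0: a=0 b=-94/45 c=0 d=34/405
  seg 1: a=-4 b=8/45 c=34/45 d=-13/81
  seg 2: a=-1 b=17/45 c=-31/45 d=31/405
S(21/4) = -513/320

Δ: Δ0=-4/3, Δ1=1, Δ2=-1
row 1: diag=12, rhs=14; c'=1/4, d'=7/6
row 2: denom=12−3·1/4=45/4; d'=(-12−3·7/6)/(45/4)=-62/45
back: M2=-62/45
back: M1=7/6−1/4·-62/45=68/45
M: M0=0, M1=68/45, M2=-62/45, M3=0
seg 0: a=0, c=M0/2=0, d=(M1−M0)/(6·3)=34/405, b=Δ0−h0·(2M0+M1)/6=-94/45
seg 1: a=-4, c=M1/2=34/45, d=(M2−M1)/(6·3)=-13/81, b=Δ1−h1·(2M1+M2)/6=8/45
seg 2: a=-1, c=M2/2=-31/45, d=(M3−M2)/(6·3)=31/405, b=Δ2−h2·(2M2+M3)/6=17/45
t_q=21/4 → seg 1, τ=9/4; S=-4+8/45·τ+34/45·τ²+-13/81·τ³=-513/320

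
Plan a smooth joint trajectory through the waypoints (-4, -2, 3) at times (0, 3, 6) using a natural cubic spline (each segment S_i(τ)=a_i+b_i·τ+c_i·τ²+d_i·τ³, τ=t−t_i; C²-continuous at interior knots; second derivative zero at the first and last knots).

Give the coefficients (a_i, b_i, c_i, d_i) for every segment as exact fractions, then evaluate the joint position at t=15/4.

  seg 0: a=-4 b=5/12 c=0 d=1/36
  seg 1: a=-2 b=7/6 c=1/4 d=-1/36
S(15/4) = -255/256

Δ: Δ0=2/3, Δ1=5/3
row 1: diag=12, rhs=6; c'=1/4, d'=1/2
back: M1=1/2
M: M0=0, M1=1/2, M2=0
seg 0: a=-4, c=M0/2=0, d=(M1−M0)/(6·3)=1/36, b=Δ0−h0·(2M0+M1)/6=5/12
seg 1: a=-2, c=M1/2=1/4, d=(M2−M1)/(6·3)=-1/36, b=Δ1−h1·(2M1+M2)/6=7/6
t_q=15/4 → seg 1, τ=3/4; S=-2+7/6·τ+1/4·τ²+-1/36·τ³=-255/256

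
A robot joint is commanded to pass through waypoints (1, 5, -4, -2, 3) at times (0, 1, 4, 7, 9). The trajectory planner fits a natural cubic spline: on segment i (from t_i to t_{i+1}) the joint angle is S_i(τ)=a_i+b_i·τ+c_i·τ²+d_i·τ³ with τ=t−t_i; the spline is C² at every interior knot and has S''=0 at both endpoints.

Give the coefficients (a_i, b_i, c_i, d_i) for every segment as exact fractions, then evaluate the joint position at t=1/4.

Δ: Δ0=4, Δ1=-3, Δ2=2/3, Δ3=5/2
row 1: diag=8, rhs=-42; c'=3/8, d'=-21/4
row 2: denom=12−3·3/8=87/8; d'=(22−3·-21/4)/(87/8)=302/87
row 3: denom=10−3·8/29=266/29; d'=(11−3·302/87)/(266/29)=17/266
back: M3=17/266
back: M2=302/87−8/29·17/266=1378/399
back: M1=-21/4−3/8·1378/399=-1741/266
M: M0=0, M1=-1741/266, M2=1378/399, M3=17/266, M4=0
seg 0: a=1, c=M0/2=0, d=(M1−M0)/(6·1)=-1741/1596, b=Δ0−h0·(2M0+M1)/6=8125/1596
seg 1: a=5, c=M1/2=-1741/532, d=(M2−M1)/(6·3)=7979/14364, b=Δ1−h1·(2M1+M2)/6=1451/798
seg 2: a=-4, c=M2/2=689/399, d=(M3−M2)/(6·3)=-2705/14364, b=Δ2−h2·(2M2+M3)/6=-4499/1596
seg 3: a=-2, c=M3/2=17/532, d=(M4−M3)/(6·2)=-17/3192, b=Δ3−h3·(2M3+M4)/6=1961/798
t_q=1/4 → seg 0, τ=1/4; S=1+8125/1596·τ+0·τ²+-1741/1596·τ³=76801/34048

  seg 0: a=1 b=8125/1596 c=0 d=-1741/1596
  seg 1: a=5 b=1451/798 c=-1741/532 d=7979/14364
  seg 2: a=-4 b=-4499/1596 c=689/399 d=-2705/14364
  seg 3: a=-2 b=1961/798 c=17/532 d=-17/3192
S(1/4) = 76801/34048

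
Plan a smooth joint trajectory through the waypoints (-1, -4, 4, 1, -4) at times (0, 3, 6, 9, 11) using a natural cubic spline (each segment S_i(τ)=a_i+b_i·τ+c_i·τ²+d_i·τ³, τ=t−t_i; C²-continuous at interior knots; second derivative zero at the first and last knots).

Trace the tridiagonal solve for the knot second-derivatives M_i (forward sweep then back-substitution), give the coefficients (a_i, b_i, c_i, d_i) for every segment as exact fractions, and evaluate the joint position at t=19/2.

Δ: Δ0=-1, Δ1=8/3, Δ2=-1, Δ3=-5/2
row 1: diag=12, rhs=22; c'=1/4, d'=11/6
row 2: denom=12−3·1/4=45/4; d'=(-22−3·11/6)/(45/4)=-22/9
row 3: denom=10−3·4/15=46/5; d'=(-9−3·-22/9)/(46/5)=-25/138
back: M3=-25/138
back: M2=-22/9−4/15·-25/138=-496/207
back: M1=11/6−1/4·-496/207=1007/414
M: M0=0, M1=1007/414, M2=-496/207, M3=-25/138, M4=0
seg 0: a=-1, c=M0/2=0, d=(M1−M0)/(6·3)=1007/7452, b=Δ0−h0·(2M0+M1)/6=-1835/828
seg 1: a=-4, c=M1/2=1007/828, d=(M2−M1)/(6·3)=-1999/7452, b=Δ1−h1·(2M1+M2)/6=593/414
seg 2: a=4, c=M2/2=-248/207, d=(M3−M2)/(6·3)=917/7452, b=Δ2−h2·(2M2+M3)/6=1231/828
seg 3: a=1, c=M3/2=-25/276, d=(M4−M3)/(6·2)=25/1656, b=Δ3−h3·(2M3+M4)/6=-985/414
t_q=19/2 → seg 3, τ=1/2; S=1+-985/414·τ+-25/276·τ²+25/1656·τ³=-929/4416

  seg 0: a=-1 b=-1835/828 c=0 d=1007/7452
  seg 1: a=-4 b=593/414 c=1007/828 d=-1999/7452
  seg 2: a=4 b=1231/828 c=-248/207 d=917/7452
  seg 3: a=1 b=-985/414 c=-25/276 d=25/1656
S(19/2) = -929/4416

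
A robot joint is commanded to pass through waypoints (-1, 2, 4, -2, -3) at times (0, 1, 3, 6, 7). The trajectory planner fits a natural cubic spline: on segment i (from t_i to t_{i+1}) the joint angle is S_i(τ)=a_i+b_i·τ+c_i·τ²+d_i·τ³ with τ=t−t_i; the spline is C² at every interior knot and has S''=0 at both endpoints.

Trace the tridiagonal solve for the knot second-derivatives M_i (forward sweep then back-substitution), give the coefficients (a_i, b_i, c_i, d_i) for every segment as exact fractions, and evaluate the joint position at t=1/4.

  seg 0: a=-1 b=635/197 c=0 d=-44/197
  seg 1: a=2 b=503/197 c=-132/197 d=-21/394
  seg 2: a=4 b=-151/197 c=-195/197 d=38/197
  seg 3: a=-2 b=-295/197 c=147/197 d=-49/197
S(1/4) = -623/3152

Δ: Δ0=3, Δ1=1, Δ2=-2, Δ3=-1
row 1: diag=6, rhs=-12; c'=1/3, d'=-2
row 2: denom=10−2·1/3=28/3; d'=(-18−2·-2)/(28/3)=-3/2
row 3: denom=8−3·9/28=197/28; d'=(6−3·-3/2)/(197/28)=294/197
back: M3=294/197
back: M2=-3/2−9/28·294/197=-390/197
back: M1=-2−1/3·-390/197=-264/197
M: M0=0, M1=-264/197, M2=-390/197, M3=294/197, M4=0
seg 0: a=-1, c=M0/2=0, d=(M1−M0)/(6·1)=-44/197, b=Δ0−h0·(2M0+M1)/6=635/197
seg 1: a=2, c=M1/2=-132/197, d=(M2−M1)/(6·2)=-21/394, b=Δ1−h1·(2M1+M2)/6=503/197
seg 2: a=4, c=M2/2=-195/197, d=(M3−M2)/(6·3)=38/197, b=Δ2−h2·(2M2+M3)/6=-151/197
seg 3: a=-2, c=M3/2=147/197, d=(M4−M3)/(6·1)=-49/197, b=Δ3−h3·(2M3+M4)/6=-295/197
t_q=1/4 → seg 0, τ=1/4; S=-1+635/197·τ+0·τ²+-44/197·τ³=-623/3152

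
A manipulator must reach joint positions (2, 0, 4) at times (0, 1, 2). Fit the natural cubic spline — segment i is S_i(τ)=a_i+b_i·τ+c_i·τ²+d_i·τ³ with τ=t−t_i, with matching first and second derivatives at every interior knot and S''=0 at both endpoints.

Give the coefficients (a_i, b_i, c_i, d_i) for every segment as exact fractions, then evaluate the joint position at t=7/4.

  seg 0: a=2 b=-7/2 c=0 d=3/2
  seg 1: a=0 b=1 c=9/2 d=-3/2
S(7/4) = 339/128

Δ: Δ0=-2, Δ1=4
row 1: diag=4, rhs=36; c'=1/4, d'=9
back: M1=9
M: M0=0, M1=9, M2=0
seg 0: a=2, c=M0/2=0, d=(M1−M0)/(6·1)=3/2, b=Δ0−h0·(2M0+M1)/6=-7/2
seg 1: a=0, c=M1/2=9/2, d=(M2−M1)/(6·1)=-3/2, b=Δ1−h1·(2M1+M2)/6=1
t_q=7/4 → seg 1, τ=3/4; S=0+1·τ+9/2·τ²+-3/2·τ³=339/128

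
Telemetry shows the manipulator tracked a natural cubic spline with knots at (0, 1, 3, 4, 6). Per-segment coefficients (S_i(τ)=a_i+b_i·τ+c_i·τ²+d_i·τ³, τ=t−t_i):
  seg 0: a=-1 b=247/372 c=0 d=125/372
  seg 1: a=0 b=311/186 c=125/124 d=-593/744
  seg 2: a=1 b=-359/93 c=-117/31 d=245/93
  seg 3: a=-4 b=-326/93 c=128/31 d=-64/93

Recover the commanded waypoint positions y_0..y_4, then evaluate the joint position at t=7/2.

y_0 = S_0(0) = a_0 = -1
y_1 = S_1(0) = a_1 = 0
y_2 = S_2(0) = a_2 = 1
y_3 = S_3(0) = a_3 = -4
y_4 = S_3(2) = 0
t_q=7/2 is in segment 2 (τ=1/2); S_2(τ)=-383/248

y_0=-1 y_1=0 y_2=1 y_3=-4 y_4=0
S(7/2) = -383/248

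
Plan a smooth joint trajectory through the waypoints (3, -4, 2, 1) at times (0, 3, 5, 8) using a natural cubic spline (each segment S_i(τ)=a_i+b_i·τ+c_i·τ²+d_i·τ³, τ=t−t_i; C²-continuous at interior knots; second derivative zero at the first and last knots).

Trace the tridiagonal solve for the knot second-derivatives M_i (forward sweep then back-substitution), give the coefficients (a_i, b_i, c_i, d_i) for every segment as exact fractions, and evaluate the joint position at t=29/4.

Δ: Δ0=-7/3, Δ1=3, Δ2=-1/3
row 1: diag=10, rhs=32; c'=1/5, d'=16/5
row 2: denom=10−2·1/5=48/5; d'=(-20−2·16/5)/(48/5)=-11/4
back: M2=-11/4
back: M1=16/5−1/5·-11/4=15/4
M: M0=0, M1=15/4, M2=-11/4, M3=0
seg 0: a=3, c=M0/2=0, d=(M1−M0)/(6·3)=5/24, b=Δ0−h0·(2M0+M1)/6=-101/24
seg 1: a=-4, c=M1/2=15/8, d=(M2−M1)/(6·2)=-13/24, b=Δ1−h1·(2M1+M2)/6=17/12
seg 2: a=2, c=M2/2=-11/8, d=(M3−M2)/(6·3)=11/72, b=Δ2−h2·(2M2+M3)/6=29/12
t_q=29/4 → seg 2, τ=9/4; S=2+29/12·τ+-11/8·τ²+11/72·τ³=1135/512

  seg 0: a=3 b=-101/24 c=0 d=5/24
  seg 1: a=-4 b=17/12 c=15/8 d=-13/24
  seg 2: a=2 b=29/12 c=-11/8 d=11/72
S(29/4) = 1135/512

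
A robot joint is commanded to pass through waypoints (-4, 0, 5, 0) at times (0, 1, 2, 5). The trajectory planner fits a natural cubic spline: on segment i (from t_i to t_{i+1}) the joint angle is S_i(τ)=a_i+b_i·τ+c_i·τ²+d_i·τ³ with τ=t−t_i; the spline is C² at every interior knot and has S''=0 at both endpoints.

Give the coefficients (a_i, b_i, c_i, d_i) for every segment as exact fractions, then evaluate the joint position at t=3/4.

  seg 0: a=-4 b=328/93 c=0 d=44/93
  seg 1: a=0 b=460/93 c=44/31 d=-127/93
  seg 2: a=5 b=343/93 c=-83/31 d=83/279
S(3/4) = -573/496

Δ: Δ0=4, Δ1=5, Δ2=-5/3
row 1: diag=4, rhs=6; c'=1/4, d'=3/2
row 2: denom=8−1·1/4=31/4; d'=(-40−1·3/2)/(31/4)=-166/31
back: M2=-166/31
back: M1=3/2−1/4·-166/31=88/31
M: M0=0, M1=88/31, M2=-166/31, M3=0
seg 0: a=-4, c=M0/2=0, d=(M1−M0)/(6·1)=44/93, b=Δ0−h0·(2M0+M1)/6=328/93
seg 1: a=0, c=M1/2=44/31, d=(M2−M1)/(6·1)=-127/93, b=Δ1−h1·(2M1+M2)/6=460/93
seg 2: a=5, c=M2/2=-83/31, d=(M3−M2)/(6·3)=83/279, b=Δ2−h2·(2M2+M3)/6=343/93
t_q=3/4 → seg 0, τ=3/4; S=-4+328/93·τ+0·τ²+44/93·τ³=-573/496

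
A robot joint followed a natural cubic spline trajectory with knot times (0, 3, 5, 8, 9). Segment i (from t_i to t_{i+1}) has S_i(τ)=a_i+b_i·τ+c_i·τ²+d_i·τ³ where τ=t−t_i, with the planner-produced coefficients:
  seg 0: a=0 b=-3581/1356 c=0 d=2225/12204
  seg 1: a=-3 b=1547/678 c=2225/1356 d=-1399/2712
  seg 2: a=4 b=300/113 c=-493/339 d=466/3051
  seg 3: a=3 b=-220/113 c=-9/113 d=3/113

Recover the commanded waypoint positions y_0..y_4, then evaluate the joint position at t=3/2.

y_0 = S_0(0) = a_0 = 0
y_1 = S_1(0) = a_1 = -3
y_2 = S_2(0) = a_2 = 4
y_3 = S_3(0) = a_3 = 3
y_4 = S_3(1) = 1
t_q=3/2 is in segment 0 (τ=3/2); S_0(τ)=-12099/3616

y_0=0 y_1=-3 y_2=4 y_3=3 y_4=1
S(3/2) = -12099/3616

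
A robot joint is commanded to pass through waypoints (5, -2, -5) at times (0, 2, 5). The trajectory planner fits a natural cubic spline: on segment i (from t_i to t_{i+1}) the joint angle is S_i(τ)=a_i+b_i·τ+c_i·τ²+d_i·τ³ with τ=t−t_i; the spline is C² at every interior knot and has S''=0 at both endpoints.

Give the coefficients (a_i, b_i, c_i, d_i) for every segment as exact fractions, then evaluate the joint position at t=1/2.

  seg 0: a=5 b=-4 c=0 d=1/8
  seg 1: a=-2 b=-5/2 c=3/4 d=-1/12
S(1/2) = 193/64

Δ: Δ0=-7/2, Δ1=-1
row 1: diag=10, rhs=15; c'=3/10, d'=3/2
back: M1=3/2
M: M0=0, M1=3/2, M2=0
seg 0: a=5, c=M0/2=0, d=(M1−M0)/(6·2)=1/8, b=Δ0−h0·(2M0+M1)/6=-4
seg 1: a=-2, c=M1/2=3/4, d=(M2−M1)/(6·3)=-1/12, b=Δ1−h1·(2M1+M2)/6=-5/2
t_q=1/2 → seg 0, τ=1/2; S=5+-4·τ+0·τ²+1/8·τ³=193/64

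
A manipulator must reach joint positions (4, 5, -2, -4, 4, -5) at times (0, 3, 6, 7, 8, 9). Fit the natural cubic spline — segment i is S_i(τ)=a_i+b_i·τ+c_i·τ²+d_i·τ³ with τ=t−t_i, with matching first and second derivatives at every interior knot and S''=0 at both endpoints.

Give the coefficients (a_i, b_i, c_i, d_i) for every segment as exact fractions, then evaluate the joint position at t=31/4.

Δ: Δ0=1/3, Δ1=-7/3, Δ2=-2, Δ3=8, Δ4=-9
row 1: diag=12, rhs=-16; c'=1/4, d'=-4/3
row 2: denom=8−3·1/4=29/4; d'=(2−3·-4/3)/(29/4)=24/29
row 3: denom=4−1·4/29=112/29; d'=(60−1·24/29)/(112/29)=429/28
row 4: denom=4−1·29/112=419/112; d'=(-102−1·429/28)/(419/112)=-13140/419
back: M4=-13140/419
back: M3=429/28−29/112·-13140/419=9822/419
back: M2=24/29−4/29·9822/419=-1008/419
back: M1=-4/3−1/4·-1008/419=-920/1257
M: M0=0, M1=-920/1257, M2=-1008/419, M3=9822/419, M4=-13140/419, M5=0
seg 0: a=4, c=M0/2=0, d=(M1−M0)/(6·3)=-460/11313, b=Δ0−h0·(2M0+M1)/6=293/419
seg 1: a=5, c=M1/2=-460/1257, d=(M2−M1)/(6·3)=-1052/11313, b=Δ1−h1·(2M1+M2)/6=-167/419
seg 2: a=-2, c=M2/2=-504/419, d=(M3−M2)/(6·1)=1805/419, b=Δ2−h2·(2M2+M3)/6=-2139/419
seg 3: a=-4, c=M3/2=4911/419, d=(M4−M3)/(6·1)=-3827/419, b=Δ3−h3·(2M3+M4)/6=2268/419
seg 4: a=4, c=M4/2=-6570/419, d=(M5−M4)/(6·1)=2190/419, b=Δ4−h4·(2M4+M5)/6=609/419
t_q=31/4 → seg 3, τ=3/4; S=-4+2268/419·τ+4911/419·τ²+-3827/419·τ³=75067/26816

  seg 0: a=4 b=293/419 c=0 d=-460/11313
  seg 1: a=5 b=-167/419 c=-460/1257 d=-1052/11313
  seg 2: a=-2 b=-2139/419 c=-504/419 d=1805/419
  seg 3: a=-4 b=2268/419 c=4911/419 d=-3827/419
  seg 4: a=4 b=609/419 c=-6570/419 d=2190/419
S(31/4) = 75067/26816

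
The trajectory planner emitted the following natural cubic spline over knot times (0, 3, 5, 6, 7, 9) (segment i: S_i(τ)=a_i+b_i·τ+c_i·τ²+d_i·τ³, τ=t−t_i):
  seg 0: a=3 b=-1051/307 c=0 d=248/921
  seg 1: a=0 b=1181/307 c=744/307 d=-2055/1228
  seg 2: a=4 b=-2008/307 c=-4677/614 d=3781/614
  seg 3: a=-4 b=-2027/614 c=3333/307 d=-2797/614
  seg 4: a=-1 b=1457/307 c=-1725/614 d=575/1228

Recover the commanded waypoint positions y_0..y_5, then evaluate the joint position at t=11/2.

y_0 = S_0(0) = a_0 = 3
y_1 = S_1(0) = a_1 = 0
y_2 = S_2(0) = a_2 = 4
y_3 = S_3(0) = a_3 = -4
y_4 = S_4(0) = a_4 = -1
y_5 = S_4(2) = 1
t_q=11/2 is in segment 2 (τ=1/2); S_2(τ)=-1989/4912

y_0=3 y_1=0 y_2=4 y_3=-4 y_4=-1 y_5=1
S(11/2) = -1989/4912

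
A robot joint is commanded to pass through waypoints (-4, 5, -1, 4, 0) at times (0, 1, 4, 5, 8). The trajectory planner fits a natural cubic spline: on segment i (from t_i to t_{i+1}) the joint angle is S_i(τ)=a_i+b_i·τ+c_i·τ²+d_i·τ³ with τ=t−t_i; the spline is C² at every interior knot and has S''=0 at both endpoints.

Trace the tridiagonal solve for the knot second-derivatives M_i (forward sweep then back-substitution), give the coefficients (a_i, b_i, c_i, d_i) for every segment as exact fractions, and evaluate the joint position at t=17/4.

  seg 0: a=-4 b=298/27 c=0 d=-55/27
  seg 1: a=5 b=133/27 c=-55/9 d=308/243
  seg 2: a=-1 b=67/27 c=143/27 d=-25/9
  seg 3: a=4 b=128/27 c=-82/27 d=82/243
S(17/4) = -53/576

Δ: Δ0=9, Δ1=-2, Δ2=5, Δ3=-4/3
row 1: diag=8, rhs=-66; c'=3/8, d'=-33/4
row 2: denom=8−3·3/8=55/8; d'=(42−3·-33/4)/(55/8)=534/55
row 3: denom=8−1·8/55=432/55; d'=(-38−1·534/55)/(432/55)=-164/27
back: M3=-164/27
back: M2=534/55−8/55·-164/27=286/27
back: M1=-33/4−3/8·286/27=-110/9
M: M0=0, M1=-110/9, M2=286/27, M3=-164/27, M4=0
seg 0: a=-4, c=M0/2=0, d=(M1−M0)/(6·1)=-55/27, b=Δ0−h0·(2M0+M1)/6=298/27
seg 1: a=5, c=M1/2=-55/9, d=(M2−M1)/(6·3)=308/243, b=Δ1−h1·(2M1+M2)/6=133/27
seg 2: a=-1, c=M2/2=143/27, d=(M3−M2)/(6·1)=-25/9, b=Δ2−h2·(2M2+M3)/6=67/27
seg 3: a=4, c=M3/2=-82/27, d=(M4−M3)/(6·3)=82/243, b=Δ3−h3·(2M3+M4)/6=128/27
t_q=17/4 → seg 2, τ=1/4; S=-1+67/27·τ+143/27·τ²+-25/9·τ³=-53/576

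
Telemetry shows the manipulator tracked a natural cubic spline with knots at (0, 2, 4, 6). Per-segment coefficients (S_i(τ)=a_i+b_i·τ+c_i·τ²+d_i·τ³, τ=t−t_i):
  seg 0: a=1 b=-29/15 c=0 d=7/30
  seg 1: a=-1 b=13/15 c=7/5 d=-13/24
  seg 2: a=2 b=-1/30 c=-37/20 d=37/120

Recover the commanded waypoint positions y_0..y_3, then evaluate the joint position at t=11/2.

y_0 = S_0(0) = a_0 = 1
y_1 = S_1(0) = a_1 = -1
y_2 = S_2(0) = a_2 = 2
y_3 = S_2(2) = -3
t_q=11/2 is in segment 2 (τ=3/2); S_2(τ)=-75/64

y_0=1 y_1=-1 y_2=2 y_3=-3
S(11/2) = -75/64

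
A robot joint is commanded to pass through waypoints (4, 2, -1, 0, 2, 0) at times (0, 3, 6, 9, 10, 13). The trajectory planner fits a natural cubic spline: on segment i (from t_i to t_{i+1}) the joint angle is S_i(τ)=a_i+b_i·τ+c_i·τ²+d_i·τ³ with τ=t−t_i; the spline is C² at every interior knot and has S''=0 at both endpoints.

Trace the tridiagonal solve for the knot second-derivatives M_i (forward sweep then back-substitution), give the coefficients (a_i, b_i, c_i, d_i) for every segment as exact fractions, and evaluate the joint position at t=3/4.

Δ: Δ0=-2/3, Δ1=-1, Δ2=1/3, Δ3=2, Δ4=-2/3
row 1: diag=12, rhs=-2; c'=1/4, d'=-1/6
row 2: denom=12−3·1/4=45/4; d'=(8−3·-1/6)/(45/4)=34/45
row 3: denom=8−3·4/15=36/5; d'=(10−3·34/45)/(36/5)=29/27
row 4: denom=8−1·5/36=283/36; d'=(-16−1·29/27)/(283/36)=-1844/849
back: M4=-1844/849
back: M3=29/27−5/36·-1844/849=1168/849
back: M2=34/45−4/15·1168/849=110/283
back: M1=-1/6−1/4·110/283=-224/849
M: M0=0, M1=-224/849, M2=110/283, M3=1168/849, M4=-1844/849, M5=0
seg 0: a=4, c=M0/2=0, d=(M1−M0)/(6·3)=-112/7641, b=Δ0−h0·(2M0+M1)/6=-454/849
seg 1: a=2, c=M1/2=-112/849, d=(M2−M1)/(6·3)=277/7641, b=Δ1−h1·(2M1+M2)/6=-790/849
seg 2: a=-1, c=M2/2=55/283, d=(M3−M2)/(6·3)=419/7641, b=Δ2−h2·(2M2+M3)/6=-631/849
seg 3: a=0, c=M3/2=584/849, d=(M4−M3)/(6·1)=-502/849, b=Δ3−h3·(2M3+M4)/6=1616/849
seg 4: a=2, c=M4/2=-922/849, d=(M5−M4)/(6·3)=922/7641, b=Δ4−h4·(2M4+M5)/6=426/283
t_q=3/4 → seg 0, τ=3/4; S=4+-454/849·τ+0·τ²+-112/7641·τ³=4067/1132

  seg 0: a=4 b=-454/849 c=0 d=-112/7641
  seg 1: a=2 b=-790/849 c=-112/849 d=277/7641
  seg 2: a=-1 b=-631/849 c=55/283 d=419/7641
  seg 3: a=0 b=1616/849 c=584/849 d=-502/849
  seg 4: a=2 b=426/283 c=-922/849 d=922/7641
S(3/4) = 4067/1132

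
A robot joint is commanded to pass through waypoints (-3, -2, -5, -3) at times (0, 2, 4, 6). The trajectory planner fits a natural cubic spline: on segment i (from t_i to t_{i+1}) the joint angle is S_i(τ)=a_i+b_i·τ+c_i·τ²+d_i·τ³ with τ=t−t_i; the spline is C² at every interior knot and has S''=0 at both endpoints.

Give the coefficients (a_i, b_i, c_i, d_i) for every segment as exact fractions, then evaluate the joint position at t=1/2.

  seg 0: a=-3 b=6/5 c=0 d=-7/40
  seg 1: a=-2 b=-9/10 c=-21/20 d=3/8
  seg 2: a=-5 b=-3/5 c=6/5 d=-1/5
S(1/2) = -155/64

Δ: Δ0=1/2, Δ1=-3/2, Δ2=1
row 1: diag=8, rhs=-12; c'=1/4, d'=-3/2
row 2: denom=8−2·1/4=15/2; d'=(15−2·-3/2)/(15/2)=12/5
back: M2=12/5
back: M1=-3/2−1/4·12/5=-21/10
M: M0=0, M1=-21/10, M2=12/5, M3=0
seg 0: a=-3, c=M0/2=0, d=(M1−M0)/(6·2)=-7/40, b=Δ0−h0·(2M0+M1)/6=6/5
seg 1: a=-2, c=M1/2=-21/20, d=(M2−M1)/(6·2)=3/8, b=Δ1−h1·(2M1+M2)/6=-9/10
seg 2: a=-5, c=M2/2=6/5, d=(M3−M2)/(6·2)=-1/5, b=Δ2−h2·(2M2+M3)/6=-3/5
t_q=1/2 → seg 0, τ=1/2; S=-3+6/5·τ+0·τ²+-7/40·τ³=-155/64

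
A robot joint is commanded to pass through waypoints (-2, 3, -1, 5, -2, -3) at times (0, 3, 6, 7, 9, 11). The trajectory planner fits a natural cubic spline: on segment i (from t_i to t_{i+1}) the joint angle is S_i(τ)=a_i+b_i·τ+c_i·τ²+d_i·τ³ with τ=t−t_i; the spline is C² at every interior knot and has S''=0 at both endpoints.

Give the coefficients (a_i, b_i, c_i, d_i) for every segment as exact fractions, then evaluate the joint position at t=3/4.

Δ: Δ0=5/3, Δ1=-4/3, Δ2=6, Δ3=-7/2, Δ4=-1/2
row 1: diag=12, rhs=-18; c'=1/4, d'=-3/2
row 2: denom=8−3·1/4=29/4; d'=(44−3·-3/2)/(29/4)=194/29
row 3: denom=6−1·4/29=170/29; d'=(-57−1·194/29)/(170/29)=-1847/170
row 4: denom=8−2·29/85=622/85; d'=(18−2·-1847/170)/(622/85)=3377/622
back: M4=3377/622
back: M3=-1847/170−29/85·3377/622=-3955/311
back: M2=194/29−4/29·-3955/311=2626/311
back: M1=-3/2−1/4·2626/311=-1123/311
M: M0=0, M1=-1123/311, M2=2626/311, M3=-3955/311, M4=3377/622, M5=0
seg 0: a=-2, c=M0/2=0, d=(M1−M0)/(6·3)=-1123/5598, b=Δ0−h0·(2M0+M1)/6=6479/1866
seg 1: a=3, c=M1/2=-1123/622, d=(M2−M1)/(6·3)=3749/5598, b=Δ1−h1·(2M1+M2)/6=-1814/933
seg 2: a=-1, c=M2/2=1313/311, d=(M3−M2)/(6·1)=-6581/1866, b=Δ2−h2·(2M2+M3)/6=9899/1866
seg 3: a=5, c=M3/2=-3955/622, d=(M4−M3)/(6·2)=11287/7464, b=Δ3−h3·(2M3+M4)/6=2956/933
seg 4: a=-2, c=M4/2=3377/1244, d=(M5−M4)/(6·2)=-3377/7464, b=Δ4−h4·(2M4+M5)/6=-7687/1866
t_q=3/4 → seg 0, τ=3/4; S=-2+6479/1866·τ+0·τ²+-1123/5598·τ³=20679/39808

  seg 0: a=-2 b=6479/1866 c=0 d=-1123/5598
  seg 1: a=3 b=-1814/933 c=-1123/622 d=3749/5598
  seg 2: a=-1 b=9899/1866 c=1313/311 d=-6581/1866
  seg 3: a=5 b=2956/933 c=-3955/622 d=11287/7464
  seg 4: a=-2 b=-7687/1866 c=3377/1244 d=-3377/7464
S(3/4) = 20679/39808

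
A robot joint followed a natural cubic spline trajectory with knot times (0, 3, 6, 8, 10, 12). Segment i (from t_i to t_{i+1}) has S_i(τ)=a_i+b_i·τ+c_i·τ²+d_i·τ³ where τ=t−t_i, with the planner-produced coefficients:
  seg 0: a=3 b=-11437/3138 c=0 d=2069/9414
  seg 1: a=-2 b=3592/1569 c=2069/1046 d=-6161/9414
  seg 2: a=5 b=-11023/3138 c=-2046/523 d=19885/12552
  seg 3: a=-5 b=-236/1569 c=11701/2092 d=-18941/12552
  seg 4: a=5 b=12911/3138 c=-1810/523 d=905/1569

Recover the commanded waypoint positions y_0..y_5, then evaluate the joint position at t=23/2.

y_0 = S_0(0) = a_0 = 3
y_1 = S_1(0) = a_1 = -2
y_2 = S_2(0) = a_2 = 5
y_3 = S_3(0) = a_3 = -5
y_4 = S_4(0) = a_4 = 5
y_5 = S_4(2) = 4
t_q=23/2 is in segment 4 (τ=3/2); S_4(τ)=22307/4184

y_0=3 y_1=-2 y_2=5 y_3=-5 y_4=5 y_5=4
S(23/2) = 22307/4184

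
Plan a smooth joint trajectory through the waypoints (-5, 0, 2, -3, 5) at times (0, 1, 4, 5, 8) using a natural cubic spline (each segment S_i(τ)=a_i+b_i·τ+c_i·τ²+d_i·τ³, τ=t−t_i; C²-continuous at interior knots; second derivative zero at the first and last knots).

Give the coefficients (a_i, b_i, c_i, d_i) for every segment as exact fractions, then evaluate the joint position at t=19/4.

  seg 0: a=-5 b=379/72 c=0 d=-19/72
  seg 1: a=0 b=161/36 c=-19/24 d=-103/648
  seg 2: a=2 b=-329/72 c=-20/9 d=43/24
  seg 3: a=-3 b=-131/36 c=227/72 d=-227/648
S(19/4) = -2951/1536

Δ: Δ0=5, Δ1=2/3, Δ2=-5, Δ3=8/3
row 1: diag=8, rhs=-26; c'=3/8, d'=-13/4
row 2: denom=8−3·3/8=55/8; d'=(-34−3·-13/4)/(55/8)=-194/55
row 3: denom=8−1·8/55=432/55; d'=(46−1·-194/55)/(432/55)=227/36
back: M3=227/36
back: M2=-194/55−8/55·227/36=-40/9
back: M1=-13/4−3/8·-40/9=-19/12
M: M0=0, M1=-19/12, M2=-40/9, M3=227/36, M4=0
seg 0: a=-5, c=M0/2=0, d=(M1−M0)/(6·1)=-19/72, b=Δ0−h0·(2M0+M1)/6=379/72
seg 1: a=0, c=M1/2=-19/24, d=(M2−M1)/(6·3)=-103/648, b=Δ1−h1·(2M1+M2)/6=161/36
seg 2: a=2, c=M2/2=-20/9, d=(M3−M2)/(6·1)=43/24, b=Δ2−h2·(2M2+M3)/6=-329/72
seg 3: a=-3, c=M3/2=227/72, d=(M4−M3)/(6·3)=-227/648, b=Δ3−h3·(2M3+M4)/6=-131/36
t_q=19/4 → seg 2, τ=3/4; S=2+-329/72·τ+-20/9·τ²+43/24·τ³=-2951/1536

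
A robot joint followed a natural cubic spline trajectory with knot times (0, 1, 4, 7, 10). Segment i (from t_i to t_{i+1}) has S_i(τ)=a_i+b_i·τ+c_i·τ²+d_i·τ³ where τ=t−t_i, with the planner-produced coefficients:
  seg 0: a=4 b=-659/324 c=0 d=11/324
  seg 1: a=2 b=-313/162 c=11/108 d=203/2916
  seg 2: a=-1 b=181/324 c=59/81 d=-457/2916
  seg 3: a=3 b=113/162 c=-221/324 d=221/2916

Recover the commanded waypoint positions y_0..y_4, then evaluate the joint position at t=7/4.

y_0=4 y_1=2 y_2=-1 y_3=3 y_4=1
S(7/4) = 1469/2304

y_0 = S_0(0) = a_0 = 4
y_1 = S_1(0) = a_1 = 2
y_2 = S_2(0) = a_2 = -1
y_3 = S_3(0) = a_3 = 3
y_4 = S_3(3) = 1
t_q=7/4 is in segment 1 (τ=3/4); S_1(τ)=1469/2304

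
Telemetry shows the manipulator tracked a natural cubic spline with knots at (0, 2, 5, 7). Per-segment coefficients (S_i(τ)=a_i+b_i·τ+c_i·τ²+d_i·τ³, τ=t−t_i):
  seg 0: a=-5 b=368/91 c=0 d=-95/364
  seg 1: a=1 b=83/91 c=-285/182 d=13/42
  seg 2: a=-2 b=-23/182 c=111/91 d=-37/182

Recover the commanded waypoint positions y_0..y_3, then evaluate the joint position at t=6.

y_0=-5 y_1=1 y_2=-2 y_3=1
S(6) = -101/91

y_0 = S_0(0) = a_0 = -5
y_1 = S_1(0) = a_1 = 1
y_2 = S_2(0) = a_2 = -2
y_3 = S_2(2) = 1
t_q=6 is in segment 2 (τ=1); S_2(τ)=-101/91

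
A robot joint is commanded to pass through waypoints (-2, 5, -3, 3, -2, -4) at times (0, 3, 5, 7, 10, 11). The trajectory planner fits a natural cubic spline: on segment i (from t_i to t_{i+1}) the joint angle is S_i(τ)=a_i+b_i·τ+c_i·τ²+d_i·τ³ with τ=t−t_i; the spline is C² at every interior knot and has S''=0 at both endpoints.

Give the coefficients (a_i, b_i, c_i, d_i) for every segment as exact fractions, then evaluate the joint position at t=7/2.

  seg 0: a=-2 b=4241/846 c=0 d=-2267/7614
  seg 1: a=5 b=-1280/423 c=-2267/846 d=1855/1692
  seg 2: a=-3 b=-83/141 c=1649/423 d=-445/423
  seg 3: a=3 b=1007/423 c=-1021/423 d=1351/3807
  seg 4: a=-2 b=-1066/423 c=110/141 d=-110/423
S(7/2) = 4443/1504

Δ: Δ0=7/3, Δ1=-4, Δ2=3, Δ3=-5/3, Δ4=-2
row 1: diag=10, rhs=-38; c'=1/5, d'=-19/5
row 2: denom=8−2·1/5=38/5; d'=(42−2·-19/5)/(38/5)=124/19
row 3: denom=10−2·5/19=180/19; d'=(-28−2·124/19)/(180/19)=-13/3
row 4: denom=8−3·19/60=141/20; d'=(-2−3·-13/3)/(141/20)=220/141
back: M4=220/141
back: M3=-13/3−19/60·220/141=-2042/423
back: M2=124/19−5/19·-2042/423=3298/423
back: M1=-19/5−1/5·3298/423=-2267/423
M: M0=0, M1=-2267/423, M2=3298/423, M3=-2042/423, M4=220/141, M5=0
seg 0: a=-2, c=M0/2=0, d=(M1−M0)/(6·3)=-2267/7614, b=Δ0−h0·(2M0+M1)/6=4241/846
seg 1: a=5, c=M1/2=-2267/846, d=(M2−M1)/(6·2)=1855/1692, b=Δ1−h1·(2M1+M2)/6=-1280/423
seg 2: a=-3, c=M2/2=1649/423, d=(M3−M2)/(6·2)=-445/423, b=Δ2−h2·(2M2+M3)/6=-83/141
seg 3: a=3, c=M3/2=-1021/423, d=(M4−M3)/(6·3)=1351/3807, b=Δ3−h3·(2M3+M4)/6=1007/423
seg 4: a=-2, c=M4/2=110/141, d=(M5−M4)/(6·1)=-110/423, b=Δ4−h4·(2M4+M5)/6=-1066/423
t_q=7/2 → seg 1, τ=1/2; S=5+-1280/423·τ+-2267/846·τ²+1855/1692·τ³=4443/1504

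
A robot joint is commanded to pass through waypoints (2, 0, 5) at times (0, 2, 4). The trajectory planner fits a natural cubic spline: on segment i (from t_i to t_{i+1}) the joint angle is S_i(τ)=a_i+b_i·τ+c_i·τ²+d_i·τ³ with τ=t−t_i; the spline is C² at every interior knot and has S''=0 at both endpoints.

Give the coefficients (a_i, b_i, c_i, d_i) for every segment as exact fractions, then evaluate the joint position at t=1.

Δ: Δ0=-1, Δ1=5/2
row 1: diag=8, rhs=21; c'=1/4, d'=21/8
back: M1=21/8
M: M0=0, M1=21/8, M2=0
seg 0: a=2, c=M0/2=0, d=(M1−M0)/(6·2)=7/32, b=Δ0−h0·(2M0+M1)/6=-15/8
seg 1: a=0, c=M1/2=21/16, d=(M2−M1)/(6·2)=-7/32, b=Δ1−h1·(2M1+M2)/6=3/4
t_q=1 → seg 0, τ=1; S=2+-15/8·τ+0·τ²+7/32·τ³=11/32

  seg 0: a=2 b=-15/8 c=0 d=7/32
  seg 1: a=0 b=3/4 c=21/16 d=-7/32
S(1) = 11/32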